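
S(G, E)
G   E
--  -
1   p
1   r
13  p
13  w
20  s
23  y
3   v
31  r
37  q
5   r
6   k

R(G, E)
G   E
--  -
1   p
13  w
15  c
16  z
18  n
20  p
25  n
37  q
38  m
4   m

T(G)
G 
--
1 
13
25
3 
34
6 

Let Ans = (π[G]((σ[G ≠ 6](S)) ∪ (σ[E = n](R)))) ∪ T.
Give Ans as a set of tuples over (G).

{1, 13, 18, 20, 23, 25, 3, 31, 34, 37, 5, 6}

σ[G ≠ 6]: keep tuples satisfying G ≠ 6 → {(1, p), (1, r), (13, p), (13, w), (20, s), (23, y), (3, v), (31, r), (37, q), (5, r)}
σ[E = n]: keep tuples satisfying E = n → {(18, n), (25, n)}
Taking the union: {(1, p), (1, r), (13, p), (13, w), (18, n), (20, s), (23, y), (25, n), (3, v), (31, r), (37, q), (5, r)}
π[G]: project onto (G) (2 duplicate(s) eliminated) → {1, 13, 18, 20, 23, 25, 3, 31, 37, 5}
Taking the union: {1, 13, 18, 20, 23, 25, 3, 31, 34, 37, 5, 6}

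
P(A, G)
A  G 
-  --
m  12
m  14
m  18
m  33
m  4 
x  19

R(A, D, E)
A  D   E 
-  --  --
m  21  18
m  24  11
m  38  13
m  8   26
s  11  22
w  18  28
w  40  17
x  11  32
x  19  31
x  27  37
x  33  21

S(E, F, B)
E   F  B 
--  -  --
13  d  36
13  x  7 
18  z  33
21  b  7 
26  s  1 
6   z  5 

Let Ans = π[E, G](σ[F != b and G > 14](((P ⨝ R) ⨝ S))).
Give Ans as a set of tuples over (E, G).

{(13, 18), (13, 33), (18, 18), (18, 33), (26, 18), (26, 33)}

Joining P and R on A yields {(m, 12, 21, 18), (m, 12, 24, 11), (m, 12, 38, 13), (m, 12, 8, 26), (m, 14, 21, 18), (m, 14, 24, 11), (m, 14, 38, 13), (m, 14, 8, 26), (m, 18, 21, 18), (m, 18, 24, 11), (m, 18, 38, 13), (m, 18, 8, 26), (m, 33, 21, 18), (m, 33, 24, 11), (m, 33, 38, 13), (m, 33, 8, 26), (m, 4, 21, 18), (m, 4, 24, 11), (m, 4, 38, 13), (m, 4, 8, 26), (x, 19, 11, 32), (x, 19, 19, 31), (x, 19, 27, 37), (x, 19, 33, 21)}.
Joining (P ⨝ R) and S on E yields {(m, 12, 21, 18, z, 33), (m, 12, 38, 13, d, 36), (m, 12, 38, 13, x, 7), (m, 12, 8, 26, s, 1), (m, 14, 21, 18, z, 33), (m, 14, 38, 13, d, 36), (m, 14, 38, 13, x, 7), (m, 14, 8, 26, s, 1), (m, 18, 21, 18, z, 33), (m, 18, 38, 13, d, 36), (m, 18, 38, 13, x, 7), (m, 18, 8, 26, s, 1), (m, 33, 21, 18, z, 33), (m, 33, 38, 13, d, 36), (m, 33, 38, 13, x, 7), (m, 33, 8, 26, s, 1), (m, 4, 21, 18, z, 33), (m, 4, 38, 13, d, 36), (m, 4, 38, 13, x, 7), (m, 4, 8, 26, s, 1), (x, 19, 33, 21, b, 7)}.
σ[F != b and G > 14]: keep tuples satisfying F != b and G > 14 → {(m, 18, 21, 18, z, 33), (m, 18, 38, 13, d, 36), (m, 18, 38, 13, x, 7), (m, 18, 8, 26, s, 1), (m, 33, 21, 18, z, 33), (m, 33, 38, 13, d, 36), (m, 33, 38, 13, x, 7), (m, 33, 8, 26, s, 1)}
Keep only column(s) E, G (2 duplicate(s) eliminated): {(13, 18), (13, 33), (18, 18), (18, 33), (26, 18), (26, 33)}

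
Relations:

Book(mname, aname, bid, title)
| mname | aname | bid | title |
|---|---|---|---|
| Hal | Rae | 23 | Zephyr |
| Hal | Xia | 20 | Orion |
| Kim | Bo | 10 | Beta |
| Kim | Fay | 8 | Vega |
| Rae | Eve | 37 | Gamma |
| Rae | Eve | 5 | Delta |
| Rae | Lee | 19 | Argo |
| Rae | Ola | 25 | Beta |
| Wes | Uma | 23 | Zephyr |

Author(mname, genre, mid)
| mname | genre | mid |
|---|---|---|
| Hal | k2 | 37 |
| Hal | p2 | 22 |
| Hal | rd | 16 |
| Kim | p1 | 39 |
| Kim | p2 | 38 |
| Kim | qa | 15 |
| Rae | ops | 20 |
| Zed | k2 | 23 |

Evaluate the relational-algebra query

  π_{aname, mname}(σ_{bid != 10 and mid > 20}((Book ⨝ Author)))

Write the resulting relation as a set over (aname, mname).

{(Fay, Kim), (Rae, Hal), (Xia, Hal)}

Joining Book and Author on mname yields {(Hal, Rae, 23, Zephyr, k2, 37), (Hal, Rae, 23, Zephyr, p2, 22), (Hal, Rae, 23, Zephyr, rd, 16), (Hal, Xia, 20, Orion, k2, 37), (Hal, Xia, 20, Orion, p2, 22), (Hal, Xia, 20, Orion, rd, 16), (Kim, Bo, 10, Beta, p1, 39), (Kim, Bo, 10, Beta, p2, 38), (Kim, Bo, 10, Beta, qa, 15), (Kim, Fay, 8, Vega, p1, 39), (Kim, Fay, 8, Vega, p2, 38), (Kim, Fay, 8, Vega, qa, 15), (Rae, Eve, 37, Gamma, ops, 20), (Rae, Eve, 5, Delta, ops, 20), (Rae, Lee, 19, Argo, ops, 20), (Rae, Ola, 25, Beta, ops, 20)}.
Selection bid != 10 and mid > 20: {(Hal, Rae, 23, Zephyr, k2, 37), (Hal, Rae, 23, Zephyr, p2, 22), (Hal, Xia, 20, Orion, k2, 37), (Hal, Xia, 20, Orion, p2, 22), (Kim, Fay, 8, Vega, p1, 39), (Kim, Fay, 8, Vega, p2, 38)}
π[aname, mname]: project onto (aname, mname) (3 duplicate(s) eliminated) → {(Fay, Kim), (Rae, Hal), (Xia, Hal)}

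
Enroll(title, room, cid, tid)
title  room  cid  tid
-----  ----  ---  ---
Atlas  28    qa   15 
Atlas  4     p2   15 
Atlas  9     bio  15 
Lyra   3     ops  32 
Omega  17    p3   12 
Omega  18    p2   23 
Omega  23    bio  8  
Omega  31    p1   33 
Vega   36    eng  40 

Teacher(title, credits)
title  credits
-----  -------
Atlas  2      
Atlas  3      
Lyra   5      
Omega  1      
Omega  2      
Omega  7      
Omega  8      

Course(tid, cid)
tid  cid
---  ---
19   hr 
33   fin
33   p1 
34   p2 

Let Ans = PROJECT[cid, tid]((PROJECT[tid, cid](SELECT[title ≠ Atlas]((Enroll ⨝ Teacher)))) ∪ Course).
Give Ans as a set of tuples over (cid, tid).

{(bio, 8), (fin, 33), (hr, 19), (ops, 32), (p1, 33), (p2, 23), (p2, 34), (p3, 12)}

Enroll ⋈ Teacher (natural join on title): {(Atlas, 28, qa, 15, 2), (Atlas, 28, qa, 15, 3), (Atlas, 4, p2, 15, 2), (Atlas, 4, p2, 15, 3), (Atlas, 9, bio, 15, 2), (Atlas, 9, bio, 15, 3), (Lyra, 3, ops, 32, 5), (Omega, 17, p3, 12, 1), (Omega, 17, p3, 12, 2), (Omega, 17, p3, 12, 7), (Omega, 17, p3, 12, 8), (Omega, 18, p2, 23, 1), (Omega, 18, p2, 23, 2), (Omega, 18, p2, 23, 7), (Omega, 18, p2, 23, 8), (Omega, 23, bio, 8, 1), (Omega, 23, bio, 8, 2), (Omega, 23, bio, 8, 7), (Omega, 23, bio, 8, 8), (Omega, 31, p1, 33, 1), (Omega, 31, p1, 33, 2), (Omega, 31, p1, 33, 7), (Omega, 31, p1, 33, 8)}
Filtering on title ≠ Atlas leaves {(Lyra, 3, ops, 32, 5), (Omega, 17, p3, 12, 1), (Omega, 17, p3, 12, 2), (Omega, 17, p3, 12, 7), (Omega, 17, p3, 12, 8), (Omega, 18, p2, 23, 1), (Omega, 18, p2, 23, 2), (Omega, 18, p2, 23, 7), (Omega, 18, p2, 23, 8), (Omega, 23, bio, 8, 1), (Omega, 23, bio, 8, 2), (Omega, 23, bio, 8, 7), (Omega, 23, bio, 8, 8), (Omega, 31, p1, 33, 1), (Omega, 31, p1, 33, 2), (Omega, 31, p1, 33, 7), (Omega, 31, p1, 33, 8)}.
Keep only column(s) tid, cid (12 duplicate(s) eliminated): {(12, p3), (23, p2), (32, ops), (33, p1), (8, bio)}
Set union of the two operands is {(12, p3), (19, hr), (23, p2), (32, ops), (33, fin), (33, p1), (34, p2), (8, bio)}.
Keep only column(s) cid, tid: {(bio, 8), (fin, 33), (hr, 19), (ops, 32), (p1, 33), (p2, 23), (p2, 34), (p3, 12)}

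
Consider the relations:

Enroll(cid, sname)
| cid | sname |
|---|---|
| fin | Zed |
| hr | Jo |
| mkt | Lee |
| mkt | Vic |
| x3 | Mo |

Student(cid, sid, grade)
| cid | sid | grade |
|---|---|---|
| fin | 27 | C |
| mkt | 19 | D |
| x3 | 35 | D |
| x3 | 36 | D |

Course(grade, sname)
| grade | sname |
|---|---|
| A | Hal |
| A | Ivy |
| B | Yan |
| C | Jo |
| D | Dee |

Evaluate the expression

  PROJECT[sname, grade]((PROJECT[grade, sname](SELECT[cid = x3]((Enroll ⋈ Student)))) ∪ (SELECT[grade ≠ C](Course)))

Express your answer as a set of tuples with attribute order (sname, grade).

Enroll ⋈ Student (natural join on cid): {(fin, Zed, 27, C), (mkt, Lee, 19, D), (mkt, Vic, 19, D), (x3, Mo, 35, D), (x3, Mo, 36, D)}
σ[cid = x3]: keep tuples satisfying cid = x3 → {(x3, Mo, 35, D), (x3, Mo, 36, D)}
π_{grade, sname} gives {(D, Mo)} (1 duplicate(s) eliminated).
σ[grade ≠ C]: keep tuples satisfying grade ≠ C → {(A, Hal), (A, Ivy), (B, Yan), (D, Dee)}
Union: {(D, Mo)} with {(A, Hal), (A, Ivy), (B, Yan), (D, Dee)} → {(A, Hal), (A, Ivy), (B, Yan), (D, Dee), (D, Mo)}
π_{sname, grade} gives {(Dee, D), (Hal, A), (Ivy, A), (Mo, D), (Yan, B)}.

{(Dee, D), (Hal, A), (Ivy, A), (Mo, D), (Yan, B)}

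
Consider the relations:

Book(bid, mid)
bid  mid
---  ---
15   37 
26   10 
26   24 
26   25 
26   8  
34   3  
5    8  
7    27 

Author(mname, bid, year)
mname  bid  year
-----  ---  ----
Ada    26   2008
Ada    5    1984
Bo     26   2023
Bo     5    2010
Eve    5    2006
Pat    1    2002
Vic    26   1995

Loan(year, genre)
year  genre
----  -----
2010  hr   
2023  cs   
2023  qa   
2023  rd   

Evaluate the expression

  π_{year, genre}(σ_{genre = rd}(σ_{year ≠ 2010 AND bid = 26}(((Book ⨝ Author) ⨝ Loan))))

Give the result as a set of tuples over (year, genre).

{(2023, rd)}

Book ⋈ Author (natural join on bid): {(26, 10, Ada, 2008), (26, 10, Bo, 2023), (26, 10, Vic, 1995), (26, 24, Ada, 2008), (26, 24, Bo, 2023), (26, 24, Vic, 1995), (26, 25, Ada, 2008), (26, 25, Bo, 2023), (26, 25, Vic, 1995), (26, 8, Ada, 2008), (26, 8, Bo, 2023), (26, 8, Vic, 1995), (5, 8, Ada, 1984), (5, 8, Bo, 2010), (5, 8, Eve, 2006)}
(Book ⨝ Author) ⋈ Loan (natural join on year): {(26, 10, Bo, 2023, cs), (26, 10, Bo, 2023, qa), (26, 10, Bo, 2023, rd), (26, 24, Bo, 2023, cs), (26, 24, Bo, 2023, qa), (26, 24, Bo, 2023, rd), (26, 25, Bo, 2023, cs), (26, 25, Bo, 2023, qa), (26, 25, Bo, 2023, rd), (26, 8, Bo, 2023, cs), (26, 8, Bo, 2023, qa), (26, 8, Bo, 2023, rd), (5, 8, Bo, 2010, hr)}
Filtering on year ≠ 2010 AND bid = 26 leaves {(26, 10, Bo, 2023, cs), (26, 10, Bo, 2023, qa), (26, 10, Bo, 2023, rd), (26, 24, Bo, 2023, cs), (26, 24, Bo, 2023, qa), (26, 24, Bo, 2023, rd), (26, 25, Bo, 2023, cs), (26, 25, Bo, 2023, qa), (26, 25, Bo, 2023, rd), (26, 8, Bo, 2023, cs), (26, 8, Bo, 2023, qa), (26, 8, Bo, 2023, rd)}.
Filtering on genre = rd leaves {(26, 10, Bo, 2023, rd), (26, 24, Bo, 2023, rd), (26, 25, Bo, 2023, rd), (26, 8, Bo, 2023, rd)}.
π_{year, genre} gives {(2023, rd)} (3 duplicate(s) eliminated).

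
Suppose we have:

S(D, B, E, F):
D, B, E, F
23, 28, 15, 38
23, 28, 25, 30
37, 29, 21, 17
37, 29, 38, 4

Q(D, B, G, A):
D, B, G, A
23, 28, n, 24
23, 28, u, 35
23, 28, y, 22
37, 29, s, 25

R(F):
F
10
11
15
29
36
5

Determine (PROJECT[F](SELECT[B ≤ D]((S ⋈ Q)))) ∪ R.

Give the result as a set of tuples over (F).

{10, 11, 15, 17, 29, 36, 4, 5}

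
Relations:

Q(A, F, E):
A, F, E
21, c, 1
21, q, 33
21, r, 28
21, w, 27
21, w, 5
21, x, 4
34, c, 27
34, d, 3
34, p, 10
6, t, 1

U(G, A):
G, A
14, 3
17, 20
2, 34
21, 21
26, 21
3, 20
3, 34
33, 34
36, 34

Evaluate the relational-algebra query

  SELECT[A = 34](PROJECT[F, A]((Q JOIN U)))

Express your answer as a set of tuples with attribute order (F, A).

Joining Q and U on A yields {(21, c, 1, 21), (21, c, 1, 26), (21, q, 33, 21), (21, q, 33, 26), (21, r, 28, 21), (21, r, 28, 26), (21, w, 27, 21), (21, w, 27, 26), (21, w, 5, 21), (21, w, 5, 26), (21, x, 4, 21), (21, x, 4, 26), (34, c, 27, 2), (34, c, 27, 3), (34, c, 27, 33), (34, c, 27, 36), (34, d, 3, 2), (34, d, 3, 3), (34, d, 3, 33), (34, d, 3, 36), (34, p, 10, 2), (34, p, 10, 3), (34, p, 10, 33), (34, p, 10, 36)}.
Projecting to F, A (16 duplicate(s) eliminated): {(c, 21), (c, 34), (d, 34), (p, 34), (q, 21), (r, 21), (w, 21), (x, 21)}
Apply σ_{A = 34}; surviving tuples: {(c, 34), (d, 34), (p, 34)}

{(c, 34), (d, 34), (p, 34)}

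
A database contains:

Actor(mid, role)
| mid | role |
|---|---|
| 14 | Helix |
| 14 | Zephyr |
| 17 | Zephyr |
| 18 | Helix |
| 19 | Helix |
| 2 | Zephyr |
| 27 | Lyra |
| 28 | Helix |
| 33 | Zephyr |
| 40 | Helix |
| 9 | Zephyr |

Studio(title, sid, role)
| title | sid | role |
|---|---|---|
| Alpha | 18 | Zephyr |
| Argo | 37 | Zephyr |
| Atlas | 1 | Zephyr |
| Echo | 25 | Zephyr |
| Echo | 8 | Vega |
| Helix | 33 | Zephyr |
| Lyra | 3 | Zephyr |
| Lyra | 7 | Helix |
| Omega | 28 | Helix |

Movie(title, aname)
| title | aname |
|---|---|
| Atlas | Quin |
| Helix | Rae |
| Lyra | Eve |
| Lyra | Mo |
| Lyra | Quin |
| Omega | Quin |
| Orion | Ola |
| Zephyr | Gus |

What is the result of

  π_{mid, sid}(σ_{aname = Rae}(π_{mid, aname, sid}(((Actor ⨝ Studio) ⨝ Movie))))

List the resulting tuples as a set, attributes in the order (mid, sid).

Actor ⋈ Studio (natural join on role): {(14, Helix, Lyra, 7), (14, Helix, Omega, 28), (14, Zephyr, Alpha, 18), (14, Zephyr, Argo, 37), (14, Zephyr, Atlas, 1), (14, Zephyr, Echo, 25), (14, Zephyr, Helix, 33), (14, Zephyr, Lyra, 3), (17, Zephyr, Alpha, 18), (17, Zephyr, Argo, 37), (17, Zephyr, Atlas, 1), (17, Zephyr, Echo, 25), (17, Zephyr, Helix, 33), (17, Zephyr, Lyra, 3), (18, Helix, Lyra, 7), (18, Helix, Omega, 28), (19, Helix, Lyra, 7), (19, Helix, Omega, 28), (2, Zephyr, Alpha, 18), (2, Zephyr, Argo, 37), (2, Zephyr, Atlas, 1), (2, Zephyr, Echo, 25), (2, Zephyr, Helix, 33), (2, Zephyr, Lyra, 3), (28, Helix, Lyra, 7), (28, Helix, Omega, 28), (33, Zephyr, Alpha, 18), (33, Zephyr, Argo, 37), (33, Zephyr, Atlas, 1), (33, Zephyr, Echo, 25), (33, Zephyr, Helix, 33), (33, Zephyr, Lyra, 3), (40, Helix, Lyra, 7), (40, Helix, Omega, 28), (9, Zephyr, Alpha, 18), (9, Zephyr, Argo, 37), (9, Zephyr, Atlas, 1), (9, Zephyr, Echo, 25), (9, Zephyr, Helix, 33), (9, Zephyr, Lyra, 3)}
(Actor ⨝ Studio) ⋈ Movie (natural join on title): {(14, Helix, Lyra, 7, Eve), (14, Helix, Lyra, 7, Mo), (14, Helix, Lyra, 7, Quin), (14, Helix, Omega, 28, Quin), (14, Zephyr, Atlas, 1, Quin), (14, Zephyr, Helix, 33, Rae), (14, Zephyr, Lyra, 3, Eve), (14, Zephyr, Lyra, 3, Mo), (14, Zephyr, Lyra, 3, Quin), (17, Zephyr, Atlas, 1, Quin), (17, Zephyr, Helix, 33, Rae), (17, Zephyr, Lyra, 3, Eve), (17, Zephyr, Lyra, 3, Mo), (17, Zephyr, Lyra, 3, Quin), (18, Helix, Lyra, 7, Eve), (18, Helix, Lyra, 7, Mo), (18, Helix, Lyra, 7, Quin), (18, Helix, Omega, 28, Quin), (19, Helix, Lyra, 7, Eve), (19, Helix, Lyra, 7, Mo), (19, Helix, Lyra, 7, Quin), (19, Helix, Omega, 28, Quin), (2, Zephyr, Atlas, 1, Quin), (2, Zephyr, Helix, 33, Rae), (2, Zephyr, Lyra, 3, Eve), (2, Zephyr, Lyra, 3, Mo), (2, Zephyr, Lyra, 3, Quin), (28, Helix, Lyra, 7, Eve), (28, Helix, Lyra, 7, Mo), (28, Helix, Lyra, 7, Quin), (28, Helix, Omega, 28, Quin), (33, Zephyr, Atlas, 1, Quin), (33, Zephyr, Helix, 33, Rae), (33, Zephyr, Lyra, 3, Eve), (33, Zephyr, Lyra, 3, Mo), (33, Zephyr, Lyra, 3, Quin), (40, Helix, Lyra, 7, Eve), (40, Helix, Lyra, 7, Mo), (40, Helix, Lyra, 7, Quin), (40, Helix, Omega, 28, Quin), (9, Zephyr, Atlas, 1, Quin), (9, Zephyr, Helix, 33, Rae), (9, Zephyr, Lyra, 3, Eve), (9, Zephyr, Lyra, 3, Mo), (9, Zephyr, Lyra, 3, Quin)}
Keep only column(s) mid, aname, sid: {(14, Eve, 3), (14, Eve, 7), (14, Mo, 3), (14, Mo, 7), (14, Quin, 1), (14, Quin, 28), (14, Quin, 3), (14, Quin, 7), (14, Rae, 33), (17, Eve, 3), (17, Mo, 3), (17, Quin, 1), (17, Quin, 3), (17, Rae, 33), (18, Eve, 7), (18, Mo, 7), (18, Quin, 28), (18, Quin, 7), (19, Eve, 7), (19, Mo, 7), (19, Quin, 28), (19, Quin, 7), (2, Eve, 3), (2, Mo, 3), (2, Quin, 1), (2, Quin, 3), (2, Rae, 33), (28, Eve, 7), (28, Mo, 7), (28, Quin, 28), (28, Quin, 7), (33, Eve, 3), (33, Mo, 3), (33, Quin, 1), (33, Quin, 3), (33, Rae, 33), (40, Eve, 7), (40, Mo, 7), (40, Quin, 28), (40, Quin, 7), (9, Eve, 3), (9, Mo, 3), (9, Quin, 1), (9, Quin, 3), (9, Rae, 33)}
Apply σ_{aname = Rae}; surviving tuples: {(14, Rae, 33), (17, Rae, 33), (2, Rae, 33), (33, Rae, 33), (9, Rae, 33)}
Keep only column(s) mid, sid: {(14, 33), (17, 33), (2, 33), (33, 33), (9, 33)}

{(14, 33), (17, 33), (2, 33), (33, 33), (9, 33)}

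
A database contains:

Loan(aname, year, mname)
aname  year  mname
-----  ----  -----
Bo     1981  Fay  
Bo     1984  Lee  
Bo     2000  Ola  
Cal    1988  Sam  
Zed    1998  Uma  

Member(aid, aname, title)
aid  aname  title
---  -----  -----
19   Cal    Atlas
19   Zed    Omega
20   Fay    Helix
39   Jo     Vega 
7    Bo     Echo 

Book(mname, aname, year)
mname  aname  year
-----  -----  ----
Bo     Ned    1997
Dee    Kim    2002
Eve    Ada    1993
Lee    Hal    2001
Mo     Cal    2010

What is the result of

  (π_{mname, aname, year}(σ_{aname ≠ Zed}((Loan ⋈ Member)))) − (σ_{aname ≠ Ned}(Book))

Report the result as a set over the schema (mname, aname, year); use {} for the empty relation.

{(Fay, Bo, 1981), (Lee, Bo, 1984), (Ola, Bo, 2000), (Sam, Cal, 1988)}

Natural join on aname: {(Bo, 1981, Fay, 7, Echo), (Bo, 1984, Lee, 7, Echo), (Bo, 2000, Ola, 7, Echo), (Cal, 1988, Sam, 19, Atlas), (Zed, 1998, Uma, 19, Omega)}
σ[aname ≠ Zed]: keep tuples satisfying aname ≠ Zed → {(Bo, 1981, Fay, 7, Echo), (Bo, 1984, Lee, 7, Echo), (Bo, 2000, Ola, 7, Echo), (Cal, 1988, Sam, 19, Atlas)}
Keep only column(s) mname, aname, year: {(Fay, Bo, 1981), (Lee, Bo, 1984), (Ola, Bo, 2000), (Sam, Cal, 1988)}
σ[aname ≠ Ned]: keep tuples satisfying aname ≠ Ned → {(Dee, Kim, 2002), (Eve, Ada, 1993), (Lee, Hal, 2001), (Mo, Cal, 2010)}
Difference: {(Fay, Bo, 1981), (Lee, Bo, 1984), (Ola, Bo, 2000), (Sam, Cal, 1988)} with {(Dee, Kim, 2002), (Eve, Ada, 1993), (Lee, Hal, 2001), (Mo, Cal, 2010)} → {(Fay, Bo, 1981), (Lee, Bo, 1984), (Ola, Bo, 2000), (Sam, Cal, 1988)}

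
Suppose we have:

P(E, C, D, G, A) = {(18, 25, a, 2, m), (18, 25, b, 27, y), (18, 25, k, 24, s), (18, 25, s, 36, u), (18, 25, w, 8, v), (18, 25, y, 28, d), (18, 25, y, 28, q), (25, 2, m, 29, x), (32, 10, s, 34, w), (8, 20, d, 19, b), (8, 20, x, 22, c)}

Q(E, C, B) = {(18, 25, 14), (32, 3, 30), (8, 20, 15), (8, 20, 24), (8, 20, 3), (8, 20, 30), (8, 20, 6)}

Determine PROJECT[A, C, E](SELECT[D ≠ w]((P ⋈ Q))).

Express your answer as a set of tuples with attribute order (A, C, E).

Natural join on E, C: {(18, 25, a, 2, m, 14), (18, 25, b, 27, y, 14), (18, 25, k, 24, s, 14), (18, 25, s, 36, u, 14), (18, 25, w, 8, v, 14), (18, 25, y, 28, d, 14), (18, 25, y, 28, q, 14), (8, 20, d, 19, b, 15), (8, 20, d, 19, b, 24), (8, 20, d, 19, b, 3), (8, 20, d, 19, b, 30), (8, 20, d, 19, b, 6), (8, 20, x, 22, c, 15), (8, 20, x, 22, c, 24), (8, 20, x, 22, c, 3), (8, 20, x, 22, c, 30), (8, 20, x, 22, c, 6)}
Apply σ_{D ≠ w}; surviving tuples: {(18, 25, a, 2, m, 14), (18, 25, b, 27, y, 14), (18, 25, k, 24, s, 14), (18, 25, s, 36, u, 14), (18, 25, y, 28, d, 14), (18, 25, y, 28, q, 14), (8, 20, d, 19, b, 15), (8, 20, d, 19, b, 24), (8, 20, d, 19, b, 3), (8, 20, d, 19, b, 30), (8, 20, d, 19, b, 6), (8, 20, x, 22, c, 15), (8, 20, x, 22, c, 24), (8, 20, x, 22, c, 3), (8, 20, x, 22, c, 30), (8, 20, x, 22, c, 6)}
π_{A, C, E} gives {(b, 20, 8), (c, 20, 8), (d, 25, 18), (m, 25, 18), (q, 25, 18), (s, 25, 18), (u, 25, 18), (y, 25, 18)} (8 duplicate(s) eliminated).

{(b, 20, 8), (c, 20, 8), (d, 25, 18), (m, 25, 18), (q, 25, 18), (s, 25, 18), (u, 25, 18), (y, 25, 18)}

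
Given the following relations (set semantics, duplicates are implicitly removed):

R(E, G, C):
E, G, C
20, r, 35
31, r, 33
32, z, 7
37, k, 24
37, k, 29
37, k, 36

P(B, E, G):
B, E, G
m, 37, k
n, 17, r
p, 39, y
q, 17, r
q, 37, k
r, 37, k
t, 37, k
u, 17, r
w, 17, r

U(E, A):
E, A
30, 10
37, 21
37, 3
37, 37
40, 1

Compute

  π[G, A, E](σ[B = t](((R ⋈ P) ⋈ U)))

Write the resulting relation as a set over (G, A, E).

{(k, 21, 37), (k, 3, 37), (k, 37, 37)}

R ⋈ P (natural join on E, G): {(37, k, 24, m), (37, k, 24, q), (37, k, 24, r), (37, k, 24, t), (37, k, 29, m), (37, k, 29, q), (37, k, 29, r), (37, k, 29, t), (37, k, 36, m), (37, k, 36, q), (37, k, 36, r), (37, k, 36, t)}
(R ⋈ P) ⋈ U (natural join on E): {(37, k, 24, m, 21), (37, k, 24, m, 3), (37, k, 24, m, 37), (37, k, 24, q, 21), (37, k, 24, q, 3), (37, k, 24, q, 37), (37, k, 24, r, 21), (37, k, 24, r, 3), (37, k, 24, r, 37), (37, k, 24, t, 21), (37, k, 24, t, 3), (37, k, 24, t, 37), (37, k, 29, m, 21), (37, k, 29, m, 3), (37, k, 29, m, 37), (37, k, 29, q, 21), (37, k, 29, q, 3), (37, k, 29, q, 37), (37, k, 29, r, 21), (37, k, 29, r, 3), (37, k, 29, r, 37), (37, k, 29, t, 21), (37, k, 29, t, 3), (37, k, 29, t, 37), (37, k, 36, m, 21), (37, k, 36, m, 3), (37, k, 36, m, 37), (37, k, 36, q, 21), (37, k, 36, q, 3), (37, k, 36, q, 37), (37, k, 36, r, 21), (37, k, 36, r, 3), (37, k, 36, r, 37), (37, k, 36, t, 21), (37, k, 36, t, 3), (37, k, 36, t, 37)}
σ[B = t]: keep tuples satisfying B = t → {(37, k, 24, t, 21), (37, k, 24, t, 3), (37, k, 24, t, 37), (37, k, 29, t, 21), (37, k, 29, t, 3), (37, k, 29, t, 37), (37, k, 36, t, 21), (37, k, 36, t, 3), (37, k, 36, t, 37)}
π[G, A, E]: project onto (G, A, E) (6 duplicate(s) eliminated) → {(k, 21, 37), (k, 3, 37), (k, 37, 37)}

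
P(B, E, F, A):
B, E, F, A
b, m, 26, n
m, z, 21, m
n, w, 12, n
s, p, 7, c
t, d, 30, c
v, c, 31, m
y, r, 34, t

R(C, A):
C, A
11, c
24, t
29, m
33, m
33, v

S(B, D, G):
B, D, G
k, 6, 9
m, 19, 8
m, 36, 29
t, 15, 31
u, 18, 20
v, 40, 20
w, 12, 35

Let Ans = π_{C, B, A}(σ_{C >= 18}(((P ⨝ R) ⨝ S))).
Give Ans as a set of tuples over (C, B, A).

{(29, m, m), (29, v, m), (33, m, m), (33, v, m)}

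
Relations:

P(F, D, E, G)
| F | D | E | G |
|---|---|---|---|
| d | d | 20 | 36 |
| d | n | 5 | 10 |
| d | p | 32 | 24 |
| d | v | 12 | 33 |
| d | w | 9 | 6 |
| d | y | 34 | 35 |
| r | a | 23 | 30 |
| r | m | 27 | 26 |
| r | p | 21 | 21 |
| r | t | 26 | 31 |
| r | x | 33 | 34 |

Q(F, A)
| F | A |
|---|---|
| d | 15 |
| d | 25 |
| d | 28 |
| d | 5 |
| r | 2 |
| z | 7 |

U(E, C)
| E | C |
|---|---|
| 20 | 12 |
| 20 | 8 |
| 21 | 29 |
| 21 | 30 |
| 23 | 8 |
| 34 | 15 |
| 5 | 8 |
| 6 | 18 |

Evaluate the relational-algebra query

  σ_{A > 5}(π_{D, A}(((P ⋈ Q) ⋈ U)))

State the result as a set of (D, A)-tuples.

Natural join on F: {(d, d, 20, 36, 15), (d, d, 20, 36, 25), (d, d, 20, 36, 28), (d, d, 20, 36, 5), (d, n, 5, 10, 15), (d, n, 5, 10, 25), (d, n, 5, 10, 28), (d, n, 5, 10, 5), (d, p, 32, 24, 15), (d, p, 32, 24, 25), (d, p, 32, 24, 28), (d, p, 32, 24, 5), (d, v, 12, 33, 15), (d, v, 12, 33, 25), (d, v, 12, 33, 28), (d, v, 12, 33, 5), (d, w, 9, 6, 15), (d, w, 9, 6, 25), (d, w, 9, 6, 28), (d, w, 9, 6, 5), (d, y, 34, 35, 15), (d, y, 34, 35, 25), (d, y, 34, 35, 28), (d, y, 34, 35, 5), (r, a, 23, 30, 2), (r, m, 27, 26, 2), (r, p, 21, 21, 2), (r, t, 26, 31, 2), (r, x, 33, 34, 2)}
Natural join on E: {(d, d, 20, 36, 15, 12), (d, d, 20, 36, 15, 8), (d, d, 20, 36, 25, 12), (d, d, 20, 36, 25, 8), (d, d, 20, 36, 28, 12), (d, d, 20, 36, 28, 8), (d, d, 20, 36, 5, 12), (d, d, 20, 36, 5, 8), (d, n, 5, 10, 15, 8), (d, n, 5, 10, 25, 8), (d, n, 5, 10, 28, 8), (d, n, 5, 10, 5, 8), (d, y, 34, 35, 15, 15), (d, y, 34, 35, 25, 15), (d, y, 34, 35, 28, 15), (d, y, 34, 35, 5, 15), (r, a, 23, 30, 2, 8), (r, p, 21, 21, 2, 29), (r, p, 21, 21, 2, 30)}
π[D, A]: project onto (D, A) (5 duplicate(s) eliminated) → {(a, 2), (d, 15), (d, 25), (d, 28), (d, 5), (n, 15), (n, 25), (n, 28), (n, 5), (p, 2), (y, 15), (y, 25), (y, 28), (y, 5)}
Filtering on A > 5 leaves {(d, 15), (d, 25), (d, 28), (n, 15), (n, 25), (n, 28), (y, 15), (y, 25), (y, 28)}.

{(d, 15), (d, 25), (d, 28), (n, 15), (n, 25), (n, 28), (y, 15), (y, 25), (y, 28)}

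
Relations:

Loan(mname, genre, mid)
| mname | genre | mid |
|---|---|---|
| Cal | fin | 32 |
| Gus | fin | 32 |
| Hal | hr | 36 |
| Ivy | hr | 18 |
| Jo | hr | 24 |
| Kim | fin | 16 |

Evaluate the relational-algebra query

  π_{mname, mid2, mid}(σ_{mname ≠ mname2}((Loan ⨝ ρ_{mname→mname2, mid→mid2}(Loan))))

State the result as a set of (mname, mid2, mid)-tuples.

{(Cal, 16, 32), (Cal, 32, 32), (Gus, 16, 32), (Gus, 32, 32), (Hal, 18, 36), (Hal, 24, 36), (Ivy, 24, 18), (Ivy, 36, 18), (Jo, 18, 24), (Jo, 36, 24), (Kim, 32, 16)}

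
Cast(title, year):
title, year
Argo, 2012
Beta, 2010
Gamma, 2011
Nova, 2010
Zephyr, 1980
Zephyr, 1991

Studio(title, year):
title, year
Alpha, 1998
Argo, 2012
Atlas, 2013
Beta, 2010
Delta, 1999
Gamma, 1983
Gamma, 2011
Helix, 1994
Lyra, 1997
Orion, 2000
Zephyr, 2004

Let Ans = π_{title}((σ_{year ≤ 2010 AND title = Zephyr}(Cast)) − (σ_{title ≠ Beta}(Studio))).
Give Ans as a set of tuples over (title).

{Zephyr}

Filtering on year ≤ 2010 AND title = Zephyr leaves {(Zephyr, 1980), (Zephyr, 1991)}.
Filtering on title ≠ Beta leaves {(Alpha, 1998), (Argo, 2012), (Atlas, 2013), (Delta, 1999), (Gamma, 1983), (Gamma, 2011), (Helix, 1994), (Lyra, 1997), (Orion, 2000), (Zephyr, 2004)}.
Difference: {(Zephyr, 1980), (Zephyr, 1991)} with {(Alpha, 1998), (Argo, 2012), (Atlas, 2013), (Delta, 1999), (Gamma, 1983), (Gamma, 2011), (Helix, 1994), (Lyra, 1997), (Orion, 2000), (Zephyr, 2004)} → {(Zephyr, 1980), (Zephyr, 1991)}
π[title]: project onto (title) (1 duplicate(s) eliminated) → {Zephyr}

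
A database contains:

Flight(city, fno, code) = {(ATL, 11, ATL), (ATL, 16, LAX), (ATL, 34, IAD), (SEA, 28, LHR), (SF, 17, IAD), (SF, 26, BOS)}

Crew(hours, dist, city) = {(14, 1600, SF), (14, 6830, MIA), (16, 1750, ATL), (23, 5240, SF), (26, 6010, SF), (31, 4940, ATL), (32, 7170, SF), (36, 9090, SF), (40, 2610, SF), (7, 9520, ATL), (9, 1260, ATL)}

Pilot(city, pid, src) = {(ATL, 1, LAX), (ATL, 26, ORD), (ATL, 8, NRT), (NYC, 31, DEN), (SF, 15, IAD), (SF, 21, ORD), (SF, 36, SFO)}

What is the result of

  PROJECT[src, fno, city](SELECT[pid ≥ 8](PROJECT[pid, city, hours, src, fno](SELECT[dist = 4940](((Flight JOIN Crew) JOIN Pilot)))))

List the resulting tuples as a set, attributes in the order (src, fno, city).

Natural join on city: {(ATL, 11, ATL, 16, 1750), (ATL, 11, ATL, 31, 4940), (ATL, 11, ATL, 7, 9520), (ATL, 11, ATL, 9, 1260), (ATL, 16, LAX, 16, 1750), (ATL, 16, LAX, 31, 4940), (ATL, 16, LAX, 7, 9520), (ATL, 16, LAX, 9, 1260), (ATL, 34, IAD, 16, 1750), (ATL, 34, IAD, 31, 4940), (ATL, 34, IAD, 7, 9520), (ATL, 34, IAD, 9, 1260), (SF, 17, IAD, 14, 1600), (SF, 17, IAD, 23, 5240), (SF, 17, IAD, 26, 6010), (SF, 17, IAD, 32, 7170), (SF, 17, IAD, 36, 9090), (SF, 17, IAD, 40, 2610), (SF, 26, BOS, 14, 1600), (SF, 26, BOS, 23, 5240), (SF, 26, BOS, 26, 6010), (SF, 26, BOS, 32, 7170), (SF, 26, BOS, 36, 9090), (SF, 26, BOS, 40, 2610)}
Natural join on city: {(ATL, 11, ATL, 16, 1750, 1, LAX), (ATL, 11, ATL, 16, 1750, 26, ORD), (ATL, 11, ATL, 16, 1750, 8, NRT), (ATL, 11, ATL, 31, 4940, 1, LAX), (ATL, 11, ATL, 31, 4940, 26, ORD), (ATL, 11, ATL, 31, 4940, 8, NRT), (ATL, 11, ATL, 7, 9520, 1, LAX), (ATL, 11, ATL, 7, 9520, 26, ORD), (ATL, 11, ATL, 7, 9520, 8, NRT), (ATL, 11, ATL, 9, 1260, 1, LAX), (ATL, 11, ATL, 9, 1260, 26, ORD), (ATL, 11, ATL, 9, 1260, 8, NRT), (ATL, 16, LAX, 16, 1750, 1, LAX), (ATL, 16, LAX, 16, 1750, 26, ORD), (ATL, 16, LAX, 16, 1750, 8, NRT), (ATL, 16, LAX, 31, 4940, 1, LAX), (ATL, 16, LAX, 31, 4940, 26, ORD), (ATL, 16, LAX, 31, 4940, 8, NRT), (ATL, 16, LAX, 7, 9520, 1, LAX), (ATL, 16, LAX, 7, 9520, 26, ORD), (ATL, 16, LAX, 7, 9520, 8, NRT), (ATL, 16, LAX, 9, 1260, 1, LAX), (ATL, 16, LAX, 9, 1260, 26, ORD), (ATL, 16, LAX, 9, 1260, 8, NRT), (ATL, 34, IAD, 16, 1750, 1, LAX), (ATL, 34, IAD, 16, 1750, 26, ORD), (ATL, 34, IAD, 16, 1750, 8, NRT), (ATL, 34, IAD, 31, 4940, 1, LAX), (ATL, 34, IAD, 31, 4940, 26, ORD), (ATL, 34, IAD, 31, 4940, 8, NRT), (ATL, 34, IAD, 7, 9520, 1, LAX), (ATL, 34, IAD, 7, 9520, 26, ORD), (ATL, 34, IAD, 7, 9520, 8, NRT), (ATL, 34, IAD, 9, 1260, 1, LAX), (ATL, 34, IAD, 9, 1260, 26, ORD), (ATL, 34, IAD, 9, 1260, 8, NRT), (SF, 17, IAD, 14, 1600, 15, IAD), (SF, 17, IAD, 14, 1600, 21, ORD), (SF, 17, IAD, 14, 1600, 36, SFO), (SF, 17, IAD, 23, 5240, 15, IAD), (SF, 17, IAD, 23, 5240, 21, ORD), (SF, 17, IAD, 23, 5240, 36, SFO), (SF, 17, IAD, 26, 6010, 15, IAD), (SF, 17, IAD, 26, 6010, 21, ORD), (SF, 17, IAD, 26, 6010, 36, SFO), (SF, 17, IAD, 32, 7170, 15, IAD), (SF, 17, IAD, 32, 7170, 21, ORD), (SF, 17, IAD, 32, 7170, 36, SFO), (SF, 17, IAD, 36, 9090, 15, IAD), (SF, 17, IAD, 36, 9090, 21, ORD), (SF, 17, IAD, 36, 9090, 36, SFO), (SF, 17, IAD, 40, 2610, 15, IAD), (SF, 17, IAD, 40, 2610, 21, ORD), (SF, 17, IAD, 40, 2610, 36, SFO), (SF, 26, BOS, 14, 1600, 15, IAD), (SF, 26, BOS, 14, 1600, 21, ORD), (SF, 26, BOS, 14, 1600, 36, SFO), (SF, 26, BOS, 23, 5240, 15, IAD), (SF, 26, BOS, 23, 5240, 21, ORD), (SF, 26, BOS, 23, 5240, 36, SFO), (SF, 26, BOS, 26, 6010, 15, IAD), (SF, 26, BOS, 26, 6010, 21, ORD), (SF, 26, BOS, 26, 6010, 36, SFO), (SF, 26, BOS, 32, 7170, 15, IAD), (SF, 26, BOS, 32, 7170, 21, ORD), (SF, 26, BOS, 32, 7170, 36, SFO), (SF, 26, BOS, 36, 9090, 15, IAD), (SF, 26, BOS, 36, 9090, 21, ORD), (SF, 26, BOS, 36, 9090, 36, SFO), (SF, 26, BOS, 40, 2610, 15, IAD), (SF, 26, BOS, 40, 2610, 21, ORD), (SF, 26, BOS, 40, 2610, 36, SFO)}
Selection dist = 4940: {(ATL, 11, ATL, 31, 4940, 1, LAX), (ATL, 11, ATL, 31, 4940, 26, ORD), (ATL, 11, ATL, 31, 4940, 8, NRT), (ATL, 16, LAX, 31, 4940, 1, LAX), (ATL, 16, LAX, 31, 4940, 26, ORD), (ATL, 16, LAX, 31, 4940, 8, NRT), (ATL, 34, IAD, 31, 4940, 1, LAX), (ATL, 34, IAD, 31, 4940, 26, ORD), (ATL, 34, IAD, 31, 4940, 8, NRT)}
Projecting to pid, city, hours, src, fno: {(1, ATL, 31, LAX, 11), (1, ATL, 31, LAX, 16), (1, ATL, 31, LAX, 34), (26, ATL, 31, ORD, 11), (26, ATL, 31, ORD, 16), (26, ATL, 31, ORD, 34), (8, ATL, 31, NRT, 11), (8, ATL, 31, NRT, 16), (8, ATL, 31, NRT, 34)}
Selection pid ≥ 8: {(26, ATL, 31, ORD, 11), (26, ATL, 31, ORD, 16), (26, ATL, 31, ORD, 34), (8, ATL, 31, NRT, 11), (8, ATL, 31, NRT, 16), (8, ATL, 31, NRT, 34)}
Projecting to src, fno, city: {(NRT, 11, ATL), (NRT, 16, ATL), (NRT, 34, ATL), (ORD, 11, ATL), (ORD, 16, ATL), (ORD, 34, ATL)}

{(NRT, 11, ATL), (NRT, 16, ATL), (NRT, 34, ATL), (ORD, 11, ATL), (ORD, 16, ATL), (ORD, 34, ATL)}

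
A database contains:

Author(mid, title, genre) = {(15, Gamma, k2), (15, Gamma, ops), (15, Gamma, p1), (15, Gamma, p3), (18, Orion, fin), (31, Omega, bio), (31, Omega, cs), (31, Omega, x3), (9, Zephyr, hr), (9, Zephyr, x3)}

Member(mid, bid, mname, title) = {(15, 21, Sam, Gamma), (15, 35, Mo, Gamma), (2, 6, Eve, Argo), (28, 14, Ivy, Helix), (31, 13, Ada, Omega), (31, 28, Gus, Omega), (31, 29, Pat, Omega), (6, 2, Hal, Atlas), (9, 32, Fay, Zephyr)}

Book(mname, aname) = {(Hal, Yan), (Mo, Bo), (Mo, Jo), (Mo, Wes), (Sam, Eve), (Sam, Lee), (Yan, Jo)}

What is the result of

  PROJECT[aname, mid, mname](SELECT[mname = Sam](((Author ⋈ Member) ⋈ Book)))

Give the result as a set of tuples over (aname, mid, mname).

{(Eve, 15, Sam), (Lee, 15, Sam)}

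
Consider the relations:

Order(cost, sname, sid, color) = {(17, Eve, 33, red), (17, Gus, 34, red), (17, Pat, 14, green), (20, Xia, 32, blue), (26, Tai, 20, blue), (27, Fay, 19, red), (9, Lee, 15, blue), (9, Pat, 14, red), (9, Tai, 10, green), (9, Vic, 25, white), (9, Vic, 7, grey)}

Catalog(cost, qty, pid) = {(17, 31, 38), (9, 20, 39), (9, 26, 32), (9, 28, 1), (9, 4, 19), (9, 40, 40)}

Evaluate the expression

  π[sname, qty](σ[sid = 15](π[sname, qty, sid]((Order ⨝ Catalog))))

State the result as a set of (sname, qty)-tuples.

Natural join on cost: {(17, Eve, 33, red, 31, 38), (17, Gus, 34, red, 31, 38), (17, Pat, 14, green, 31, 38), (9, Lee, 15, blue, 20, 39), (9, Lee, 15, blue, 26, 32), (9, Lee, 15, blue, 28, 1), (9, Lee, 15, blue, 4, 19), (9, Lee, 15, blue, 40, 40), (9, Pat, 14, red, 20, 39), (9, Pat, 14, red, 26, 32), (9, Pat, 14, red, 28, 1), (9, Pat, 14, red, 4, 19), (9, Pat, 14, red, 40, 40), (9, Tai, 10, green, 20, 39), (9, Tai, 10, green, 26, 32), (9, Tai, 10, green, 28, 1), (9, Tai, 10, green, 4, 19), (9, Tai, 10, green, 40, 40), (9, Vic, 25, white, 20, 39), (9, Vic, 25, white, 26, 32), (9, Vic, 25, white, 28, 1), (9, Vic, 25, white, 4, 19), (9, Vic, 25, white, 40, 40), (9, Vic, 7, grey, 20, 39), (9, Vic, 7, grey, 26, 32), (9, Vic, 7, grey, 28, 1), (9, Vic, 7, grey, 4, 19), (9, Vic, 7, grey, 40, 40)}
Projecting to sname, qty, sid: {(Eve, 31, 33), (Gus, 31, 34), (Lee, 20, 15), (Lee, 26, 15), (Lee, 28, 15), (Lee, 4, 15), (Lee, 40, 15), (Pat, 20, 14), (Pat, 26, 14), (Pat, 28, 14), (Pat, 31, 14), (Pat, 4, 14), (Pat, 40, 14), (Tai, 20, 10), (Tai, 26, 10), (Tai, 28, 10), (Tai, 4, 10), (Tai, 40, 10), (Vic, 20, 25), (Vic, 20, 7), (Vic, 26, 25), (Vic, 26, 7), (Vic, 28, 25), (Vic, 28, 7), (Vic, 4, 25), (Vic, 4, 7), (Vic, 40, 25), (Vic, 40, 7)}
Filtering on sid = 15 leaves {(Lee, 20, 15), (Lee, 26, 15), (Lee, 28, 15), (Lee, 4, 15), (Lee, 40, 15)}.
Projecting to sname, qty: {(Lee, 20), (Lee, 26), (Lee, 28), (Lee, 4), (Lee, 40)}

{(Lee, 20), (Lee, 26), (Lee, 28), (Lee, 4), (Lee, 40)}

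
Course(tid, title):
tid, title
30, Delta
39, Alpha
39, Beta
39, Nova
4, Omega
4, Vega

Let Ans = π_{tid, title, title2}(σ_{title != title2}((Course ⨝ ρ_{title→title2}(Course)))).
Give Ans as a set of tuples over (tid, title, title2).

{(39, Alpha, Beta), (39, Alpha, Nova), (39, Beta, Alpha), (39, Beta, Nova), (39, Nova, Alpha), (39, Nova, Beta), (4, Omega, Vega), (4, Vega, Omega)}

ρ[title→title2]: schema becomes (tid, title2); tuples unchanged.
Joining Course and ρ_{title→title2}(Course) on tid yields {(30, Delta, Delta), (39, Alpha, Alpha), (39, Alpha, Beta), (39, Alpha, Nova), (39, Beta, Alpha), (39, Beta, Beta), (39, Beta, Nova), (39, Nova, Alpha), (39, Nova, Beta), (39, Nova, Nova), (4, Omega, Omega), (4, Omega, Vega), (4, Vega, Omega), (4, Vega, Vega)}.
σ[title != title2]: keep tuples satisfying title != title2 → {(39, Alpha, Beta), (39, Alpha, Nova), (39, Beta, Alpha), (39, Beta, Nova), (39, Nova, Alpha), (39, Nova, Beta), (4, Omega, Vega), (4, Vega, Omega)}
π[tid, title, title2]: project onto (tid, title, title2) → {(39, Alpha, Beta), (39, Alpha, Nova), (39, Beta, Alpha), (39, Beta, Nova), (39, Nova, Alpha), (39, Nova, Beta), (4, Omega, Vega), (4, Vega, Omega)}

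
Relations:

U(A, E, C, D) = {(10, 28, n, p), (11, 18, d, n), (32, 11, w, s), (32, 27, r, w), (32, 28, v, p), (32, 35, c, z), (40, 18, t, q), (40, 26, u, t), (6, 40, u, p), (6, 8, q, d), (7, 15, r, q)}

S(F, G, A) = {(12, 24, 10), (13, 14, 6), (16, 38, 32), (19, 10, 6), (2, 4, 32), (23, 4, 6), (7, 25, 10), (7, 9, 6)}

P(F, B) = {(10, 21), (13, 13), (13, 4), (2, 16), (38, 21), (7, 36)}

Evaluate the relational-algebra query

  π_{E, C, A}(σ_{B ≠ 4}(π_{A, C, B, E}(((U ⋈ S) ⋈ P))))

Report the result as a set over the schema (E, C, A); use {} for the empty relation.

{(11, w, 32), (27, r, 32), (28, n, 10), (28, v, 32), (35, c, 32), (40, u, 6), (8, q, 6)}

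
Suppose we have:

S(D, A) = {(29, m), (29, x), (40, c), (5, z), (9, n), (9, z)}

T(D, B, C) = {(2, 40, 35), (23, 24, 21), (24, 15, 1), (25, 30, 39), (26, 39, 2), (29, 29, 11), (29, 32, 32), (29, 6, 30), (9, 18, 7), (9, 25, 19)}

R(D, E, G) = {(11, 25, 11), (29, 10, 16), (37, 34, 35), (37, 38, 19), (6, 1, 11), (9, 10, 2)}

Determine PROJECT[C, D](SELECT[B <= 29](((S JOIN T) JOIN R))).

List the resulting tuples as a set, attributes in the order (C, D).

Natural join on D: {(29, m, 29, 11), (29, m, 32, 32), (29, m, 6, 30), (29, x, 29, 11), (29, x, 32, 32), (29, x, 6, 30), (9, n, 18, 7), (9, n, 25, 19), (9, z, 18, 7), (9, z, 25, 19)}
Natural join on D: {(29, m, 29, 11, 10, 16), (29, m, 32, 32, 10, 16), (29, m, 6, 30, 10, 16), (29, x, 29, 11, 10, 16), (29, x, 32, 32, 10, 16), (29, x, 6, 30, 10, 16), (9, n, 18, 7, 10, 2), (9, n, 25, 19, 10, 2), (9, z, 18, 7, 10, 2), (9, z, 25, 19, 10, 2)}
Filtering on B <= 29 leaves {(29, m, 29, 11, 10, 16), (29, m, 6, 30, 10, 16), (29, x, 29, 11, 10, 16), (29, x, 6, 30, 10, 16), (9, n, 18, 7, 10, 2), (9, n, 25, 19, 10, 2), (9, z, 18, 7, 10, 2), (9, z, 25, 19, 10, 2)}.
π[C, D]: project onto (C, D) (4 duplicate(s) eliminated) → {(11, 29), (19, 9), (30, 29), (7, 9)}

{(11, 29), (19, 9), (30, 29), (7, 9)}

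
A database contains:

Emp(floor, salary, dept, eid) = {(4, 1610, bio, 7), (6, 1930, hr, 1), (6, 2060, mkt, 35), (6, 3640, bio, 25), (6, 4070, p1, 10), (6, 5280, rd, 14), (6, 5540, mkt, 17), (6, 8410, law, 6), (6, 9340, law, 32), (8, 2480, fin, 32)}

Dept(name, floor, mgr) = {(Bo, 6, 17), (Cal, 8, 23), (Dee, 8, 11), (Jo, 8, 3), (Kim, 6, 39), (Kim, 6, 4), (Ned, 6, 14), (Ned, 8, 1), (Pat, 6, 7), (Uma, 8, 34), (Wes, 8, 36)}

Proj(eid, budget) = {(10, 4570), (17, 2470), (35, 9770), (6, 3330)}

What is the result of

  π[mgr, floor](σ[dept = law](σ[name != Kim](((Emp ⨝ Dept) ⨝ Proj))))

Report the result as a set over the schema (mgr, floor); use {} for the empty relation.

{(14, 6), (17, 6), (7, 6)}

Joining Emp and Dept on floor yields {(6, 1930, hr, 1, Bo, 17), (6, 1930, hr, 1, Kim, 39), (6, 1930, hr, 1, Kim, 4), (6, 1930, hr, 1, Ned, 14), (6, 1930, hr, 1, Pat, 7), (6, 2060, mkt, 35, Bo, 17), (6, 2060, mkt, 35, Kim, 39), (6, 2060, mkt, 35, Kim, 4), (6, 2060, mkt, 35, Ned, 14), (6, 2060, mkt, 35, Pat, 7), (6, 3640, bio, 25, Bo, 17), (6, 3640, bio, 25, Kim, 39), (6, 3640, bio, 25, Kim, 4), (6, 3640, bio, 25, Ned, 14), (6, 3640, bio, 25, Pat, 7), (6, 4070, p1, 10, Bo, 17), (6, 4070, p1, 10, Kim, 39), (6, 4070, p1, 10, Kim, 4), (6, 4070, p1, 10, Ned, 14), (6, 4070, p1, 10, Pat, 7), (6, 5280, rd, 14, Bo, 17), (6, 5280, rd, 14, Kim, 39), (6, 5280, rd, 14, Kim, 4), (6, 5280, rd, 14, Ned, 14), (6, 5280, rd, 14, Pat, 7), (6, 5540, mkt, 17, Bo, 17), (6, 5540, mkt, 17, Kim, 39), (6, 5540, mkt, 17, Kim, 4), (6, 5540, mkt, 17, Ned, 14), (6, 5540, mkt, 17, Pat, 7), (6, 8410, law, 6, Bo, 17), (6, 8410, law, 6, Kim, 39), (6, 8410, law, 6, Kim, 4), (6, 8410, law, 6, Ned, 14), (6, 8410, law, 6, Pat, 7), (6, 9340, law, 32, Bo, 17), (6, 9340, law, 32, Kim, 39), (6, 9340, law, 32, Kim, 4), (6, 9340, law, 32, Ned, 14), (6, 9340, law, 32, Pat, 7), (8, 2480, fin, 32, Cal, 23), (8, 2480, fin, 32, Dee, 11), (8, 2480, fin, 32, Jo, 3), (8, 2480, fin, 32, Ned, 1), (8, 2480, fin, 32, Uma, 34), (8, 2480, fin, 32, Wes, 36)}.
Joining (Emp ⨝ Dept) and Proj on eid yields {(6, 2060, mkt, 35, Bo, 17, 9770), (6, 2060, mkt, 35, Kim, 39, 9770), (6, 2060, mkt, 35, Kim, 4, 9770), (6, 2060, mkt, 35, Ned, 14, 9770), (6, 2060, mkt, 35, Pat, 7, 9770), (6, 4070, p1, 10, Bo, 17, 4570), (6, 4070, p1, 10, Kim, 39, 4570), (6, 4070, p1, 10, Kim, 4, 4570), (6, 4070, p1, 10, Ned, 14, 4570), (6, 4070, p1, 10, Pat, 7, 4570), (6, 5540, mkt, 17, Bo, 17, 2470), (6, 5540, mkt, 17, Kim, 39, 2470), (6, 5540, mkt, 17, Kim, 4, 2470), (6, 5540, mkt, 17, Ned, 14, 2470), (6, 5540, mkt, 17, Pat, 7, 2470), (6, 8410, law, 6, Bo, 17, 3330), (6, 8410, law, 6, Kim, 39, 3330), (6, 8410, law, 6, Kim, 4, 3330), (6, 8410, law, 6, Ned, 14, 3330), (6, 8410, law, 6, Pat, 7, 3330)}.
Filtering on name != Kim leaves {(6, 2060, mkt, 35, Bo, 17, 9770), (6, 2060, mkt, 35, Ned, 14, 9770), (6, 2060, mkt, 35, Pat, 7, 9770), (6, 4070, p1, 10, Bo, 17, 4570), (6, 4070, p1, 10, Ned, 14, 4570), (6, 4070, p1, 10, Pat, 7, 4570), (6, 5540, mkt, 17, Bo, 17, 2470), (6, 5540, mkt, 17, Ned, 14, 2470), (6, 5540, mkt, 17, Pat, 7, 2470), (6, 8410, law, 6, Bo, 17, 3330), (6, 8410, law, 6, Ned, 14, 3330), (6, 8410, law, 6, Pat, 7, 3330)}.
Filtering on dept = law leaves {(6, 8410, law, 6, Bo, 17, 3330), (6, 8410, law, 6, Ned, 14, 3330), (6, 8410, law, 6, Pat, 7, 3330)}.
π_{mgr, floor} gives {(14, 6), (17, 6), (7, 6)}.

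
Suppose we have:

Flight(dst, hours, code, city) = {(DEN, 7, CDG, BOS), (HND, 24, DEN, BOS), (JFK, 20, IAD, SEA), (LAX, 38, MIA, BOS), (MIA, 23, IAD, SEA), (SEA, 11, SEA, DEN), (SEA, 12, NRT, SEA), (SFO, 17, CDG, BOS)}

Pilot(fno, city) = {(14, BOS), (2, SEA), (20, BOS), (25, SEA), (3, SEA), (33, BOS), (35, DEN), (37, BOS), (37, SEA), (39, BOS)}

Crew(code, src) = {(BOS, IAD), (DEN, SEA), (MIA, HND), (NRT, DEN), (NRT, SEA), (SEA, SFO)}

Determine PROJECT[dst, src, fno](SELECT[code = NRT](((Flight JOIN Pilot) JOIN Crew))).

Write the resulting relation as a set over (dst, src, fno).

{(SEA, DEN, 2), (SEA, DEN, 25), (SEA, DEN, 3), (SEA, DEN, 37), (SEA, SEA, 2), (SEA, SEA, 25), (SEA, SEA, 3), (SEA, SEA, 37)}

Flight ⋈ Pilot (natural join on city): {(DEN, 7, CDG, BOS, 14), (DEN, 7, CDG, BOS, 20), (DEN, 7, CDG, BOS, 33), (DEN, 7, CDG, BOS, 37), (DEN, 7, CDG, BOS, 39), (HND, 24, DEN, BOS, 14), (HND, 24, DEN, BOS, 20), (HND, 24, DEN, BOS, 33), (HND, 24, DEN, BOS, 37), (HND, 24, DEN, BOS, 39), (JFK, 20, IAD, SEA, 2), (JFK, 20, IAD, SEA, 25), (JFK, 20, IAD, SEA, 3), (JFK, 20, IAD, SEA, 37), (LAX, 38, MIA, BOS, 14), (LAX, 38, MIA, BOS, 20), (LAX, 38, MIA, BOS, 33), (LAX, 38, MIA, BOS, 37), (LAX, 38, MIA, BOS, 39), (MIA, 23, IAD, SEA, 2), (MIA, 23, IAD, SEA, 25), (MIA, 23, IAD, SEA, 3), (MIA, 23, IAD, SEA, 37), (SEA, 11, SEA, DEN, 35), (SEA, 12, NRT, SEA, 2), (SEA, 12, NRT, SEA, 25), (SEA, 12, NRT, SEA, 3), (SEA, 12, NRT, SEA, 37), (SFO, 17, CDG, BOS, 14), (SFO, 17, CDG, BOS, 20), (SFO, 17, CDG, BOS, 33), (SFO, 17, CDG, BOS, 37), (SFO, 17, CDG, BOS, 39)}
(Flight JOIN Pilot) ⋈ Crew (natural join on code): {(HND, 24, DEN, BOS, 14, SEA), (HND, 24, DEN, BOS, 20, SEA), (HND, 24, DEN, BOS, 33, SEA), (HND, 24, DEN, BOS, 37, SEA), (HND, 24, DEN, BOS, 39, SEA), (LAX, 38, MIA, BOS, 14, HND), (LAX, 38, MIA, BOS, 20, HND), (LAX, 38, MIA, BOS, 33, HND), (LAX, 38, MIA, BOS, 37, HND), (LAX, 38, MIA, BOS, 39, HND), (SEA, 11, SEA, DEN, 35, SFO), (SEA, 12, NRT, SEA, 2, DEN), (SEA, 12, NRT, SEA, 2, SEA), (SEA, 12, NRT, SEA, 25, DEN), (SEA, 12, NRT, SEA, 25, SEA), (SEA, 12, NRT, SEA, 3, DEN), (SEA, 12, NRT, SEA, 3, SEA), (SEA, 12, NRT, SEA, 37, DEN), (SEA, 12, NRT, SEA, 37, SEA)}
Selection code = NRT: {(SEA, 12, NRT, SEA, 2, DEN), (SEA, 12, NRT, SEA, 2, SEA), (SEA, 12, NRT, SEA, 25, DEN), (SEA, 12, NRT, SEA, 25, SEA), (SEA, 12, NRT, SEA, 3, DEN), (SEA, 12, NRT, SEA, 3, SEA), (SEA, 12, NRT, SEA, 37, DEN), (SEA, 12, NRT, SEA, 37, SEA)}
Keep only column(s) dst, src, fno: {(SEA, DEN, 2), (SEA, DEN, 25), (SEA, DEN, 3), (SEA, DEN, 37), (SEA, SEA, 2), (SEA, SEA, 25), (SEA, SEA, 3), (SEA, SEA, 37)}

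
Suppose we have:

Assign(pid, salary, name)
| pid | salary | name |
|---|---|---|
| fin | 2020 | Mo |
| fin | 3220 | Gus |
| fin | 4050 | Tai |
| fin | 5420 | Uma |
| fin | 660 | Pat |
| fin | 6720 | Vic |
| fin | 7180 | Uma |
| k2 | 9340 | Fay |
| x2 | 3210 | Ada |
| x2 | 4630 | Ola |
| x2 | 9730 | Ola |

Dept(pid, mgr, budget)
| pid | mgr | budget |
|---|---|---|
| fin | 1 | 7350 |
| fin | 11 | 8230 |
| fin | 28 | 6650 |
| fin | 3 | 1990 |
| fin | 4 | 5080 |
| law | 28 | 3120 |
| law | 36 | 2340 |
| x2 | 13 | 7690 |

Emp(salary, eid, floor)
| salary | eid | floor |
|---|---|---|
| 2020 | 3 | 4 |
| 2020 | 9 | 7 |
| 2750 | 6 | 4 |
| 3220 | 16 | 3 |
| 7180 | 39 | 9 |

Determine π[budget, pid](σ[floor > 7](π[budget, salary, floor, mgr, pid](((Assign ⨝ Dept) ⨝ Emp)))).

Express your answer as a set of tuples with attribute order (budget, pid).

{(1990, fin), (5080, fin), (6650, fin), (7350, fin), (8230, fin)}

Joining Assign and Dept on pid yields {(fin, 2020, Mo, 1, 7350), (fin, 2020, Mo, 11, 8230), (fin, 2020, Mo, 28, 6650), (fin, 2020, Mo, 3, 1990), (fin, 2020, Mo, 4, 5080), (fin, 3220, Gus, 1, 7350), (fin, 3220, Gus, 11, 8230), (fin, 3220, Gus, 28, 6650), (fin, 3220, Gus, 3, 1990), (fin, 3220, Gus, 4, 5080), (fin, 4050, Tai, 1, 7350), (fin, 4050, Tai, 11, 8230), (fin, 4050, Tai, 28, 6650), (fin, 4050, Tai, 3, 1990), (fin, 4050, Tai, 4, 5080), (fin, 5420, Uma, 1, 7350), (fin, 5420, Uma, 11, 8230), (fin, 5420, Uma, 28, 6650), (fin, 5420, Uma, 3, 1990), (fin, 5420, Uma, 4, 5080), (fin, 660, Pat, 1, 7350), (fin, 660, Pat, 11, 8230), (fin, 660, Pat, 28, 6650), (fin, 660, Pat, 3, 1990), (fin, 660, Pat, 4, 5080), (fin, 6720, Vic, 1, 7350), (fin, 6720, Vic, 11, 8230), (fin, 6720, Vic, 28, 6650), (fin, 6720, Vic, 3, 1990), (fin, 6720, Vic, 4, 5080), (fin, 7180, Uma, 1, 7350), (fin, 7180, Uma, 11, 8230), (fin, 7180, Uma, 28, 6650), (fin, 7180, Uma, 3, 1990), (fin, 7180, Uma, 4, 5080), (x2, 3210, Ada, 13, 7690), (x2, 4630, Ola, 13, 7690), (x2, 9730, Ola, 13, 7690)}.
Joining (Assign ⨝ Dept) and Emp on salary yields {(fin, 2020, Mo, 1, 7350, 3, 4), (fin, 2020, Mo, 1, 7350, 9, 7), (fin, 2020, Mo, 11, 8230, 3, 4), (fin, 2020, Mo, 11, 8230, 9, 7), (fin, 2020, Mo, 28, 6650, 3, 4), (fin, 2020, Mo, 28, 6650, 9, 7), (fin, 2020, Mo, 3, 1990, 3, 4), (fin, 2020, Mo, 3, 1990, 9, 7), (fin, 2020, Mo, 4, 5080, 3, 4), (fin, 2020, Mo, 4, 5080, 9, 7), (fin, 3220, Gus, 1, 7350, 16, 3), (fin, 3220, Gus, 11, 8230, 16, 3), (fin, 3220, Gus, 28, 6650, 16, 3), (fin, 3220, Gus, 3, 1990, 16, 3), (fin, 3220, Gus, 4, 5080, 16, 3), (fin, 7180, Uma, 1, 7350, 39, 9), (fin, 7180, Uma, 11, 8230, 39, 9), (fin, 7180, Uma, 28, 6650, 39, 9), (fin, 7180, Uma, 3, 1990, 39, 9), (fin, 7180, Uma, 4, 5080, 39, 9)}.
Projecting to budget, salary, floor, mgr, pid: {(1990, 2020, 4, 3, fin), (1990, 2020, 7, 3, fin), (1990, 3220, 3, 3, fin), (1990, 7180, 9, 3, fin), (5080, 2020, 4, 4, fin), (5080, 2020, 7, 4, fin), (5080, 3220, 3, 4, fin), (5080, 7180, 9, 4, fin), (6650, 2020, 4, 28, fin), (6650, 2020, 7, 28, fin), (6650, 3220, 3, 28, fin), (6650, 7180, 9, 28, fin), (7350, 2020, 4, 1, fin), (7350, 2020, 7, 1, fin), (7350, 3220, 3, 1, fin), (7350, 7180, 9, 1, fin), (8230, 2020, 4, 11, fin), (8230, 2020, 7, 11, fin), (8230, 3220, 3, 11, fin), (8230, 7180, 9, 11, fin)}
σ[floor > 7]: keep tuples satisfying floor > 7 → {(1990, 7180, 9, 3, fin), (5080, 7180, 9, 4, fin), (6650, 7180, 9, 28, fin), (7350, 7180, 9, 1, fin), (8230, 7180, 9, 11, fin)}
Projecting to budget, pid: {(1990, fin), (5080, fin), (6650, fin), (7350, fin), (8230, fin)}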